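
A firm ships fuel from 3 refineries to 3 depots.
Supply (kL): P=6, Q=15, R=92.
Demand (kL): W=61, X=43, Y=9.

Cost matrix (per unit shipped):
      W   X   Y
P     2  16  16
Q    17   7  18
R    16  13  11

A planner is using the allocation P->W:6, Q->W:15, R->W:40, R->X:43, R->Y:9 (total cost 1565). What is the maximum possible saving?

105

Current plan cost = 6·2 + 15·17 + 40·16 + 43·13 + 9·11 = 1565.
Optimal plan:
  P→W: 6 kL
  Q→X: 15 kL
  R→W: 55 kL
  R→X: 28 kL
  R→Y: 9 kL
Optimal cost = 1460.
Saving = 1565 − 1460 = 105.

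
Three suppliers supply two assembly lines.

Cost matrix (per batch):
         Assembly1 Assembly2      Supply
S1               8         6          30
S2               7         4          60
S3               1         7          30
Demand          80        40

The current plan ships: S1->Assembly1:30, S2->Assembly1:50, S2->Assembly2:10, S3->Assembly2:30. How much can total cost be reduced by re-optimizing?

Current plan cost = 30·8 + 50·7 + 10·4 + 30·7 = 840.
Optimal plan:
  S1–Assembly1: 30 × 8 = 240
  S2–Assembly1: 20 × 7 = 140
  S2–Assembly2: 40 × 4 = 160
  S3–Assembly1: 30 × 1 = 30
Optimal cost = 570.
Saving = 840 − 570 = 270.

270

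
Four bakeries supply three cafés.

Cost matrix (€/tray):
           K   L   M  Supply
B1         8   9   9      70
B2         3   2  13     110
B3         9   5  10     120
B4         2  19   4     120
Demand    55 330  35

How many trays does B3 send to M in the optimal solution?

The minimum-cost plan:
  B1→L: 70 × €9 = €630
  B2→L: 110 × €2 = €220
  B3→L: 120 × €5 = €600
  B4→K: 55 × €2 = €110
  B4→L: 30 × €19 = €570
  B4→M: 35 × €4 = €140
Total cost = €2270.
The route B3→M is not used.

0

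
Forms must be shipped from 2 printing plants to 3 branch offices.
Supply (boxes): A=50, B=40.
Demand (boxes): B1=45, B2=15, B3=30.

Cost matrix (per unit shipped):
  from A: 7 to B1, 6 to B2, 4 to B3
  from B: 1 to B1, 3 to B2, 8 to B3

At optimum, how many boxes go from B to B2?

Solving gives:
  A→B1: 5 × 7 = 35
  A→B2: 15 × 6 = 90
  A→B3: 30 × 4 = 120
  B→B1: 40 × 1 = 40
Total cost = 285.
The route B→B2 is not used.

0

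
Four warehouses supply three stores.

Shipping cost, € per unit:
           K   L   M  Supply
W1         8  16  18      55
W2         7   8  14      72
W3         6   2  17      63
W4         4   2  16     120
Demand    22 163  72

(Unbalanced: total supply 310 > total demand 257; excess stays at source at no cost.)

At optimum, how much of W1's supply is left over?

Minimum-cost shipments:
  W1→K: 2 × €8 = €16
  W2→M: 72 × €14 = €1008
  W3→L: 63 × €2 = €126
  W4→K: 20 × €4 = €80
  W4→L: 100 × €2 = €200
Total cost = €1430.
W1 ships 2 of its 55, leaving 53.

53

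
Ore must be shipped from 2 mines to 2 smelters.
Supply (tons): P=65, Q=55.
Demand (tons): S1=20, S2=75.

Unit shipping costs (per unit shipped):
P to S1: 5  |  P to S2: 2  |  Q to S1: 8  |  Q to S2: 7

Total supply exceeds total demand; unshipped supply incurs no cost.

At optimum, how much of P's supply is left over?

An optimal plan:
  P->S2: 65 × 2 = 130
  Q->S1: 20 × 8 = 160
  Q->S2: 10 × 7 = 70
Total cost = 360.
P ships 65 of its 65, leaving 0.

0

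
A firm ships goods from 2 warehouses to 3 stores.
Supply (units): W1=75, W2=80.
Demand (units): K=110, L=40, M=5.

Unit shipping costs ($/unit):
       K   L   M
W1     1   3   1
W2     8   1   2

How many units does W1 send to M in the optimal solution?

0

Optimal shipments:
  W1->K: 75 × $1 = $75
  W2->K: 35 × $8 = $280
  W2->L: 40 × $1 = $40
  W2->M: 5 × $2 = $10
Total cost = $405.
The route W1→M is not used.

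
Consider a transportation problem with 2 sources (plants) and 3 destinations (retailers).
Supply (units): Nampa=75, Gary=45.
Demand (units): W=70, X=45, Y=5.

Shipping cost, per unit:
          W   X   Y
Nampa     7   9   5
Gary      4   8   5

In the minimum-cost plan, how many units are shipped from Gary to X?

0

Optimal shipments:
  Nampa–W: 25 × 7 = 175
  Nampa–X: 45 × 9 = 405
  Nampa–Y: 5 × 5 = 25
  Gary–W: 45 × 4 = 180
Total cost = 785.
The route Gary→X is not used.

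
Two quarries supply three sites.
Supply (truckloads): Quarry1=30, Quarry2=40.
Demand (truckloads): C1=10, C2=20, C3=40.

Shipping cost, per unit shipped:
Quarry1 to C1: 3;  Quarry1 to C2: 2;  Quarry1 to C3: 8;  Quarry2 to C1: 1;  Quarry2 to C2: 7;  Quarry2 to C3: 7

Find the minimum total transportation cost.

340

A cheapest plan:
  Quarry1–C2: 20 truckloads
  Quarry1–C3: 10 truckloads
  Quarry2–C1: 10 truckloads
  Quarry2–C3: 30 truckloads
Total cost = 340.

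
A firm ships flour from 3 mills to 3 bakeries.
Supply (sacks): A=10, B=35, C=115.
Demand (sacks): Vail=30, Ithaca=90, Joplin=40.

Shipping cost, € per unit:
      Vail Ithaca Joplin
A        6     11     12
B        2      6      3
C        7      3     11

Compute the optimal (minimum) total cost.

An optimal shipping plan:
  A to Vail: 10 × €6 = €60
  B to Joplin: 35 × €3 = €105
  C to Vail: 20 × €7 = €140
  C to Ithaca: 90 × €3 = €270
  C to Joplin: 5 × €11 = €55
Total = 60 + 105 + 140 + 270 + 55 = €630.

630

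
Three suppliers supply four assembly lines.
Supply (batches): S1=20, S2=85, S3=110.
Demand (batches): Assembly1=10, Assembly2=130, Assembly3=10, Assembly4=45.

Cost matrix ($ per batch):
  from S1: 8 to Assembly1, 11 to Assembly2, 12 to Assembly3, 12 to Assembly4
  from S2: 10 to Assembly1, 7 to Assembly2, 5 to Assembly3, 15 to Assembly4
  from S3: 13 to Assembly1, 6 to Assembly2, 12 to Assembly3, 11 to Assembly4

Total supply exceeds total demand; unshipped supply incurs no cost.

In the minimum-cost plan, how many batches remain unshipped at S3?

Minimum-cost shipments:
  S1→Assembly1: 10 × $8 = $80
  S2→Assembly2: 65 × $7 = $455
  S2→Assembly3: 10 × $5 = $50
  S3→Assembly2: 65 × $6 = $390
  S3→Assembly4: 45 × $11 = $495
Total cost = $1470.
S3 ships 110 of its 110, leaving 0.

0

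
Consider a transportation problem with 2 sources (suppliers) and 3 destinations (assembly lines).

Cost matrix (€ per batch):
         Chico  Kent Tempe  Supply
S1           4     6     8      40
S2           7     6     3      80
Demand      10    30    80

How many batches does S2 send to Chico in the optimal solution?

0

Optimal shipments:
  S1–Chico: 10 × €4 = €40
  S1–Kent: 30 × €6 = €180
  S2–Tempe: 80 × €3 = €240
Total cost = €460.
The route S2→Chico is not used.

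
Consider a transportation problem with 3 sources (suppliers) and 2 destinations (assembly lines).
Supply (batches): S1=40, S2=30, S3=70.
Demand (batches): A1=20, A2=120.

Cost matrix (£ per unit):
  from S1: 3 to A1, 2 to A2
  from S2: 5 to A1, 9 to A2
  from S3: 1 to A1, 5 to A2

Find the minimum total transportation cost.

An optimal shipping plan:
  S1->A2: 40 × £2 = £80
  S2->A1: 20 × £5 = £100
  S2->A2: 10 × £9 = £90
  S3->A2: 70 × £5 = £350
Total = 80 + 100 + 90 + 350 = £620.
(Supply check: S1 ships 40; S2 ships 30; S3 ships 70.)

620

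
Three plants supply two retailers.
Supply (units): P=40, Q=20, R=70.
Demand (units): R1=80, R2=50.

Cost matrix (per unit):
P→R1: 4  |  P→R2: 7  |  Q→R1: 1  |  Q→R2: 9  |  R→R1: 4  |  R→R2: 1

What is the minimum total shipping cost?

One minimum-cost allocation:
  P to R1: 40 × 4 = 160
  Q to R1: 20 × 1 = 20
  R to R1: 20 × 4 = 80
  R to R2: 50 × 1 = 50
Total = 160 + 20 + 80 + 50 = 310.

310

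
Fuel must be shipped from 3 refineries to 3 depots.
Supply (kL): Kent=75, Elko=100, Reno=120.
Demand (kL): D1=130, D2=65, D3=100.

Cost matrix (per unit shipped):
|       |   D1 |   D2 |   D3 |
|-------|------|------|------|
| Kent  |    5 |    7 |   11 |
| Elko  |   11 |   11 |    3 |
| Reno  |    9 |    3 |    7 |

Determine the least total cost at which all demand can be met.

A cheapest plan:
  Kent→D1: 75 × 5 = 375
  Elko→D3: 100 × 3 = 300
  Reno→D1: 55 × 9 = 495
  Reno→D2: 65 × 3 = 195
Total = 375 + 300 + 495 + 195 = 1365.
(Supply check: Kent ships 75; Elko ships 100; Reno ships 120.)

1365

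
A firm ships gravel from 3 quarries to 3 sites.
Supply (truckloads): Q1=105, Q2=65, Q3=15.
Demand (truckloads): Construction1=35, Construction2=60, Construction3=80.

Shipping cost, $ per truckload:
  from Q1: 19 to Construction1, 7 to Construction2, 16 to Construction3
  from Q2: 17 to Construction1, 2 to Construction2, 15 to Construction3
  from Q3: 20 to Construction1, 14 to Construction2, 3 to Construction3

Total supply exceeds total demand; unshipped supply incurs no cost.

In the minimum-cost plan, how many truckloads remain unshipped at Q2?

An optimal plan:
  Q1–Construction1: 30 × $19 = $570
  Q1–Construction3: 65 × $16 = $1040
  Q2–Construction1: 5 × $17 = $85
  Q2–Construction2: 60 × $2 = $120
  Q3–Construction3: 15 × $3 = $45
Total cost = $1860.
Q2 ships 65 of its 65, leaving 0.

0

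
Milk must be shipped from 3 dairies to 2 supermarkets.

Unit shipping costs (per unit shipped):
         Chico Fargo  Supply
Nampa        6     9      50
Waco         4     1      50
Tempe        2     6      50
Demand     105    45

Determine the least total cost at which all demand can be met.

Optimal allocation:
  Nampa→Chico: 50 × 6 = 300
  Waco→Chico: 5 × 4 = 20
  Waco→Fargo: 45 × 1 = 45
  Tempe→Chico: 50 × 2 = 100
Total = 300 + 20 + 45 + 100 = 465.

465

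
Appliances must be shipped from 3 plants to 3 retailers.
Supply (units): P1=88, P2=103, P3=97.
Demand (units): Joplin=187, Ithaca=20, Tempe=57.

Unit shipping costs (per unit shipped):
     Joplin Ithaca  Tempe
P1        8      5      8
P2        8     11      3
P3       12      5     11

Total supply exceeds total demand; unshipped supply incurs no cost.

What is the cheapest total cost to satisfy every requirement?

1979

Optimal allocation:
  P1->Joplin: 88 × 8 = 704
  P2->Joplin: 46 × 8 = 368
  P2->Tempe: 57 × 3 = 171
  P3->Joplin: 53 × 12 = 636
  P3->Ithaca: 20 × 5 = 100
Total = 704 + 368 + 171 + 636 + 100 = 1979.
(Supply check: P1 ships 88; P2 ships 103; P3 ships 73.)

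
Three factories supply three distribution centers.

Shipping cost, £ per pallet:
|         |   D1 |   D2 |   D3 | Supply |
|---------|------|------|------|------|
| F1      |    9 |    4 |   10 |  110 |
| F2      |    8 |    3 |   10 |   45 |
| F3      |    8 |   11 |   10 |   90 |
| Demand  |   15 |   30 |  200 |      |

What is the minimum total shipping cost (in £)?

2210

An optimal shipping plan:
  F1–D3: 110 × £10 = £1100
  F2–D2: 30 × £3 = £90
  F2–D3: 15 × £10 = £150
  F3–D1: 15 × £8 = £120
  F3–D3: 75 × £10 = £750
Total = 1100 + 90 + 150 + 120 + 750 = £2210.
(Supply check: F1 ships 110; F2 ships 45; F3 ships 90.)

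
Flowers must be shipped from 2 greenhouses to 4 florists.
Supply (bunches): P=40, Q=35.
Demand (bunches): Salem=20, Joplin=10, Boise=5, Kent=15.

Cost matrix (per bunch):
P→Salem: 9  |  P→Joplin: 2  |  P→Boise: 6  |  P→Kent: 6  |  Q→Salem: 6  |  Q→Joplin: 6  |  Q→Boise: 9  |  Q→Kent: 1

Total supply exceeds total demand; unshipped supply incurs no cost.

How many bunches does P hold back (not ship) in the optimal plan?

25

An optimal plan:
  P to Joplin: 10 × 2 = 20
  P to Boise: 5 × 6 = 30
  Q to Salem: 20 × 6 = 120
  Q to Kent: 15 × 1 = 15
Total cost = 185.
P ships 15 of its 40, leaving 25.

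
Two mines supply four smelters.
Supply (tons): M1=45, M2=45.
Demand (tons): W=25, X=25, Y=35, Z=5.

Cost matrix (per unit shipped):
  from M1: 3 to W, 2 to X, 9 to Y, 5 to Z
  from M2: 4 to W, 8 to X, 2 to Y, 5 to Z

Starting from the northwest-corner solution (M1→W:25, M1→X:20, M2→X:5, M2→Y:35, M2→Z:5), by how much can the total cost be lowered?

Current plan cost = 25·3 + 20·2 + 5·8 + 35·2 + 5·5 = 250.
Optimal plan:
  M1–W: 20 × 3 = 60
  M1–X: 25 × 2 = 50
  M2–W: 5 × 4 = 20
  M2–Y: 35 × 2 = 70
  M2–Z: 5 × 5 = 25
Optimal cost = 225.
Saving = 250 − 225 = 25.

25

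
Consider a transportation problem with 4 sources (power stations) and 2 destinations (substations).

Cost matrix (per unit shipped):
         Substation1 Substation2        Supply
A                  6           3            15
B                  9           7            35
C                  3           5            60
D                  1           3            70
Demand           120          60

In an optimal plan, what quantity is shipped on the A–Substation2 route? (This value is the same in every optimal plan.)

Solving gives:
  A to Substation2: 15 MWh
  B to Substation2: 35 MWh
  C to Substation1: 60 MWh
  D to Substation1: 60 MWh
  D to Substation2: 10 MWh
Total cost = 560.
So A→Substation2 carries 15 MWh.

15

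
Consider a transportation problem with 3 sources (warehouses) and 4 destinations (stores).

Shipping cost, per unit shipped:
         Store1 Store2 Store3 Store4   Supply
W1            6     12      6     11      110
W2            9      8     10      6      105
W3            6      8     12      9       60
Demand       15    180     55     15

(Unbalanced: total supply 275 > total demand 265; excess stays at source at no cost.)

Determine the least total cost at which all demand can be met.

2070

A cheapest plan:
  W1→Store1: 15 × 6 = 90
  W1→Store2: 30 × 12 = 360
  W1→Store3: 55 × 6 = 330
  W2→Store2: 90 × 8 = 720
  W2→Store4: 15 × 6 = 90
  W3→Store2: 60 × 8 = 480
Total = 90 + 360 + 330 + 720 + 90 + 480 = 2070.
(Supply check: W1 ships 100; W2 ships 105; W3 ships 60.)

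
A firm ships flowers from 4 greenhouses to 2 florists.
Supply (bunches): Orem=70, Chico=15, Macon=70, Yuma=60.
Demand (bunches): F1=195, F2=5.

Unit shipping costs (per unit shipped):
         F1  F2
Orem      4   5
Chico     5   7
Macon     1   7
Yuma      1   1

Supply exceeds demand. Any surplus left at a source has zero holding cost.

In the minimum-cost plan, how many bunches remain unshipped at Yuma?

0

Minimum-cost shipments:
  Orem->F1: 70 bunches
  Macon->F1: 70 bunches
  Yuma->F1: 55 bunches
  Yuma->F2: 5 bunches
Total cost = 410.
Yuma ships 60 of its 60, leaving 0.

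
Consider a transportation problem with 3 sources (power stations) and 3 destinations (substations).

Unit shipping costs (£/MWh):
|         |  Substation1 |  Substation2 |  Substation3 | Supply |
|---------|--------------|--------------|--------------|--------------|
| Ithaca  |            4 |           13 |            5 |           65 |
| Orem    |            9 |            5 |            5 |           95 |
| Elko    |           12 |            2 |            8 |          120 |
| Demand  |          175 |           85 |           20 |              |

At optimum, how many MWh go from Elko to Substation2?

The minimum-cost plan:
  Ithaca–Substation1: 65 × £4 = £260
  Orem–Substation1: 75 × £9 = £675
  Orem–Substation3: 20 × £5 = £100
  Elko–Substation1: 35 × £12 = £420
  Elko–Substation2: 85 × £2 = £170
Total cost = £1625.
So Elko→Substation2 carries 85 MWh.

85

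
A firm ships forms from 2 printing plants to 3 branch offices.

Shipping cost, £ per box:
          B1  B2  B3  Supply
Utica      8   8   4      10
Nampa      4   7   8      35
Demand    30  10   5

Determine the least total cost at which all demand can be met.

215

One minimum-cost allocation:
  Utica to B2: 5 × £8 = £40
  Utica to B3: 5 × £4 = £20
  Nampa to B1: 30 × £4 = £120
  Nampa to B2: 5 × £7 = £35
Total = 40 + 20 + 120 + 35 = £215.
(Supply check: Utica ships 10; Nampa ships 35.)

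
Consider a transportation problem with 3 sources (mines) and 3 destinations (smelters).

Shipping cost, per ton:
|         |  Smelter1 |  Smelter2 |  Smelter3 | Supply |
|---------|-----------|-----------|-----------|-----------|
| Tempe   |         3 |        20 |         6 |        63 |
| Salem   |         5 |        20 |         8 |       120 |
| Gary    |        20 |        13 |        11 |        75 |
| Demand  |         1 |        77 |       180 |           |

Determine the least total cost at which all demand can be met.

2334

An optimal shipping plan:
  Tempe→Smelter3: 63 × 6 = 378
  Salem→Smelter1: 1 × 5 = 5
  Salem→Smelter2: 2 × 20 = 40
  Salem→Smelter3: 117 × 8 = 936
  Gary→Smelter2: 75 × 13 = 975
Total = 378 + 5 + 40 + 936 + 975 = 2334.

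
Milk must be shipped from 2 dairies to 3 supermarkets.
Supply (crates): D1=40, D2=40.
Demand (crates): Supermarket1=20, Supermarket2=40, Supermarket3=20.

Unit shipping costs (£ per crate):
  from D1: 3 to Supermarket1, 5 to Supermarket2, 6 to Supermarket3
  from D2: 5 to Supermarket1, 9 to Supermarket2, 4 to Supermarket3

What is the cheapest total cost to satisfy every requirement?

An optimal shipping plan:
  D1→Supermarket2: 40 × £5 = £200
  D2→Supermarket1: 20 × £5 = £100
  D2→Supermarket3: 20 × £4 = £80
Total = 200 + 100 + 80 = £380.
(Supply check: D1 ships 40; D2 ships 40.)

380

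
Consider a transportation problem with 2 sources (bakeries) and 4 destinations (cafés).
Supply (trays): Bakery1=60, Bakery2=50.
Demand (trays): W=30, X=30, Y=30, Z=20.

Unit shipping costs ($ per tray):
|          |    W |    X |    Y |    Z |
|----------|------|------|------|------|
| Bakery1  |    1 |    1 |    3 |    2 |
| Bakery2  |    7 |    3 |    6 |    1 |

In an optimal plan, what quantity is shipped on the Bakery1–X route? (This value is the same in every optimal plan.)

Solving gives:
  Bakery1->W: 30 × $1 = $30
  Bakery1->Y: 30 × $3 = $90
  Bakery2->X: 30 × $3 = $90
  Bakery2->Z: 20 × $1 = $20
Total cost = $230.
The route Bakery1→X is not used.

0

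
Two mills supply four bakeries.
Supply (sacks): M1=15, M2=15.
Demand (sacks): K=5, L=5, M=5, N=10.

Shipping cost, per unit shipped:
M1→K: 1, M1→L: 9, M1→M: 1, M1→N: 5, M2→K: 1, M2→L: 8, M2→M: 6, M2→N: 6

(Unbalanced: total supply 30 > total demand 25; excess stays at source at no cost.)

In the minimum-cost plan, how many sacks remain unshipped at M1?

0

Minimum-cost shipments:
  M1–M: 5 sacks
  M1–N: 10 sacks
  M2–K: 5 sacks
  M2–L: 5 sacks
Total cost = 100.
M1 ships 15 of its 15, leaving 0.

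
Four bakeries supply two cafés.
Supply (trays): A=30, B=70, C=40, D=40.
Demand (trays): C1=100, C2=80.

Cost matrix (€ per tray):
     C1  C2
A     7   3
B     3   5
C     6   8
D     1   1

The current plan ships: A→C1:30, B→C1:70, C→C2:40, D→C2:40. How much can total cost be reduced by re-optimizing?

180

Current plan cost = 30·7 + 70·3 + 40·8 + 40·1 = €780.
Optimal plan:
  A–C2: 30 × €3 = €90
  B–C1: 70 × €3 = €210
  C–C1: 30 × €6 = €180
  C–C2: 10 × €8 = €80
  D–C2: 40 × €1 = €40
Optimal cost = €600.
Saving = 780 − 600 = €180.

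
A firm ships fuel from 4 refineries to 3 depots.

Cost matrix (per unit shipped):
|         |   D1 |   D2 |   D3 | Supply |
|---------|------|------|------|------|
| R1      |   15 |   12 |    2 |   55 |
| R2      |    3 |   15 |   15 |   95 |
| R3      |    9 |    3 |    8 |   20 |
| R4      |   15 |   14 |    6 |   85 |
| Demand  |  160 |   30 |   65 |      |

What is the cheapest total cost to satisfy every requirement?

One minimum-cost allocation:
  R1–D3: 55 × 2 = 110
  R2–D1: 95 × 3 = 285
  R3–D2: 20 × 3 = 60
  R4–D1: 65 × 15 = 975
  R4–D2: 10 × 14 = 140
  R4–D3: 10 × 6 = 60
Total = 110 + 285 + 60 + 975 + 140 + 60 = 1630.

1630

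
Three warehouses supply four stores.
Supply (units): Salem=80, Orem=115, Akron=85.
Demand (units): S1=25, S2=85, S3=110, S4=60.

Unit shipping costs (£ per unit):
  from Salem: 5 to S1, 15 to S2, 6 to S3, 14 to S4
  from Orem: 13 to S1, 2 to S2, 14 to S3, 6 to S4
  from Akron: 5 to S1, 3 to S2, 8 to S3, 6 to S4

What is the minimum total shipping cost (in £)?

1375

One minimum-cost allocation:
  Salem->S3: 80 units
  Orem->S2: 85 units
  Orem->S4: 30 units
  Akron->S1: 25 units
  Akron->S3: 30 units
  Akron->S4: 30 units
Total cost = £1375.
(Supply check: Salem ships 80; Orem ships 115; Akron ships 85.)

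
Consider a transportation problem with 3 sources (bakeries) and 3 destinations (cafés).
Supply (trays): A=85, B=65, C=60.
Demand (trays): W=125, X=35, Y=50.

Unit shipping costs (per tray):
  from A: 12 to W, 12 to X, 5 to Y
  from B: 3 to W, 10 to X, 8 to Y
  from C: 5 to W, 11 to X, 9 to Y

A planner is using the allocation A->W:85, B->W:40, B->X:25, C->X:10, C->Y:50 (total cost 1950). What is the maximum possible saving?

Current plan cost = 85·12 + 40·3 + 25·10 + 10·11 + 50·9 = 1950.
Optimal plan:
  A->X: 35 × 12 = 420
  A->Y: 50 × 5 = 250
  B->W: 65 × 3 = 195
  C->W: 60 × 5 = 300
Optimal cost = 1165.
Saving = 1950 − 1165 = 785.

785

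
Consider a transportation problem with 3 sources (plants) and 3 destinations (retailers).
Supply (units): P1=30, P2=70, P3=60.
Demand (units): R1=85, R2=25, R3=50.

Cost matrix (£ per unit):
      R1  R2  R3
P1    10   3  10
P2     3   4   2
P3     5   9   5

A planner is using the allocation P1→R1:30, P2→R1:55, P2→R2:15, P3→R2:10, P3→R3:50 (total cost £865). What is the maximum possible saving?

280

Current plan cost = 30·10 + 55·3 + 15·4 + 10·9 + 50·5 = £865.
Optimal plan:
  P1–R1: 5 × £10 = £50
  P1–R2: 25 × £3 = £75
  P2–R1: 20 × £3 = £60
  P2–R3: 50 × £2 = £100
  P3–R1: 60 × £5 = £300
Optimal cost = £585.
Saving = 865 − 585 = £280.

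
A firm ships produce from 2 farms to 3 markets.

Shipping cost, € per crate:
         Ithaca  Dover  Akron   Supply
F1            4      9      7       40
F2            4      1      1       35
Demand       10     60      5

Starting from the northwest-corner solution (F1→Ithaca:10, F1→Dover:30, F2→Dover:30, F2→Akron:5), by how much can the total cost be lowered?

10

Current plan cost = 10·4 + 30·9 + 30·1 + 5·1 = €345.
Optimal plan:
  F1->Ithaca: 10 × €4 = €40
  F1->Dover: 25 × €9 = €225
  F1->Akron: 5 × €7 = €35
  F2->Dover: 35 × €1 = €35
Optimal cost = €335.
Saving = 345 − 335 = €10.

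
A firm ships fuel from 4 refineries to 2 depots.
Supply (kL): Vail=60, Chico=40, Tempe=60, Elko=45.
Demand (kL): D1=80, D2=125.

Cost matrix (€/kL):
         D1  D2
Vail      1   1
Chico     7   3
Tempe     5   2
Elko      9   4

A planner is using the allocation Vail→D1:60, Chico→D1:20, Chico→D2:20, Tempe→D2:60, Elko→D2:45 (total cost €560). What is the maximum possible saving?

20

Current plan cost = 60·1 + 20·7 + 20·3 + 60·2 + 45·4 = €560.
Optimal plan:
  Vail to D1: 60 × €1 = €60
  Chico to D2: 40 × €3 = €120
  Tempe to D1: 20 × €5 = €100
  Tempe to D2: 40 × €2 = €80
  Elko to D2: 45 × €4 = €180
Optimal cost = €540.
Saving = 560 − 540 = €20.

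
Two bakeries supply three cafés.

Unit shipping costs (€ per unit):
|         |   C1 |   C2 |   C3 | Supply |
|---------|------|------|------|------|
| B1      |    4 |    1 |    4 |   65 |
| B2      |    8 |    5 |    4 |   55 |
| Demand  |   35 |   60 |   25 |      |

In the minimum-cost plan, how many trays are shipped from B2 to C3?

25

Optimal shipments:
  B1 to C1: 35 × €4 = €140
  B1 to C2: 30 × €1 = €30
  B2 to C2: 30 × €5 = €150
  B2 to C3: 25 × €4 = €100
Total cost = €420.
So B2→C3 carries 25 trays.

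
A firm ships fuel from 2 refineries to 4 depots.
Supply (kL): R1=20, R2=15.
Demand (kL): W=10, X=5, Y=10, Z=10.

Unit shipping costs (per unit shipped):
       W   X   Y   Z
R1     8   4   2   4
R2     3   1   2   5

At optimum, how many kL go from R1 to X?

0

Solving gives:
  R1–Y: 10 kL
  R1–Z: 10 kL
  R2–W: 10 kL
  R2–X: 5 kL
Total cost = 95.
The route R1→X is not used.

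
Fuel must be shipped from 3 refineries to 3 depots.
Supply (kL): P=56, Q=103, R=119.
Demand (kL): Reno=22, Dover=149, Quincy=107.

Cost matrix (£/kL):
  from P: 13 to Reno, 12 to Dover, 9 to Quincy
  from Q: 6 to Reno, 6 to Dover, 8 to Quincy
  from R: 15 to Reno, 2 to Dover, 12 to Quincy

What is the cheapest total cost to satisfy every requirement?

One minimum-cost allocation:
  P->Quincy: 56 × £9 = £504
  Q->Reno: 22 × £6 = £132
  Q->Dover: 30 × £6 = £180
  Q->Quincy: 51 × £8 = £408
  R->Dover: 119 × £2 = £238
Total = 504 + 132 + 180 + 408 + 238 = £1462.
(Supply check: P ships 56; Q ships 103; R ships 119.)

1462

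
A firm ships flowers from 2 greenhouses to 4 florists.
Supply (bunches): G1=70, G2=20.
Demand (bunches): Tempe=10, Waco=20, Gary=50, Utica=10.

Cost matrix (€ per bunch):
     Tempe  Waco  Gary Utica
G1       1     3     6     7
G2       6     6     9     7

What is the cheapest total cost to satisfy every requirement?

One minimum-cost allocation:
  G1→Tempe: 10 × €1 = €10
  G1→Waco: 10 × €3 = €30
  G1→Gary: 50 × €6 = €300
  G2→Waco: 10 × €6 = €60
  G2→Utica: 10 × €7 = €70
Total = 10 + 30 + 300 + 60 + 70 = €470.
(Supply check: G1 ships 70; G2 ships 20.)

470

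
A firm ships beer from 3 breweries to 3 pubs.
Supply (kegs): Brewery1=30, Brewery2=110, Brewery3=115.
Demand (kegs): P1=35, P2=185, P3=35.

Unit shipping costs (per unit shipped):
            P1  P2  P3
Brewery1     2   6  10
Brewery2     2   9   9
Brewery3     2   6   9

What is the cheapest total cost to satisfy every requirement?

One minimum-cost allocation:
  Brewery1–P2: 30 × 6 = 180
  Brewery2–P1: 35 × 2 = 70
  Brewery2–P2: 40 × 9 = 360
  Brewery2–P3: 35 × 9 = 315
  Brewery3–P2: 115 × 6 = 690
Total = 180 + 70 + 360 + 315 + 690 = 1615.

1615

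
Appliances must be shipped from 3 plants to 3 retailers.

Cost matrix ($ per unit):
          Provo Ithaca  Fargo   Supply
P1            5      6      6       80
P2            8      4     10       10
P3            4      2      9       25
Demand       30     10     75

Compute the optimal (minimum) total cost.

A cheapest plan:
  P1 to Provo: 5 × $5 = $25
  P1 to Fargo: 75 × $6 = $450
  P2 to Ithaca: 10 × $4 = $40
  P3 to Provo: 25 × $4 = $100
Total = 25 + 450 + 40 + 100 = $615.
(Supply check: P1 ships 80; P2 ships 10; P3 ships 25.)

615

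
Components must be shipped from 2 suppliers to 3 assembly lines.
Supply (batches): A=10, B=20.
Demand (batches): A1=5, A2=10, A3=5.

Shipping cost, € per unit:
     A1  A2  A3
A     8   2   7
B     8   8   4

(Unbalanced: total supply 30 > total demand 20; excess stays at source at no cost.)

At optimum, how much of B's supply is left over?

10

Minimum-cost shipments:
  A to A2: 10 × €2 = €20
  B to A1: 5 × €8 = €40
  B to A3: 5 × €4 = €20
Total cost = €80.
B ships 10 of its 20, leaving 10.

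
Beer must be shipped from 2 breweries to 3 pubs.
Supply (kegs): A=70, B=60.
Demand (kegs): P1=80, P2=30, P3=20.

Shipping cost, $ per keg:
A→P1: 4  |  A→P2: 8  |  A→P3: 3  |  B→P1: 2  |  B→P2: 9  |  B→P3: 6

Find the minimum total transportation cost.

One minimum-cost allocation:
  A to P1: 20 × $4 = $80
  A to P2: 30 × $8 = $240
  A to P3: 20 × $3 = $60
  B to P1: 60 × $2 = $120
Total = 80 + 240 + 60 + 120 = $500.
(Supply check: A ships 70; B ships 60.)

500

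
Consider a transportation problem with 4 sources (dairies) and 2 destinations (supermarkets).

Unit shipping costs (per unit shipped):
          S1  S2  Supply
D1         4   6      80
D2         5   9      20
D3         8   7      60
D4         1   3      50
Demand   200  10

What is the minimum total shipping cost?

An optimal shipping plan:
  D1->S1: 80 × 4 = 320
  D2->S1: 20 × 5 = 100
  D3->S1: 50 × 8 = 400
  D3->S2: 10 × 7 = 70
  D4->S1: 50 × 1 = 50
Total = 320 + 100 + 400 + 70 + 50 = 940.

940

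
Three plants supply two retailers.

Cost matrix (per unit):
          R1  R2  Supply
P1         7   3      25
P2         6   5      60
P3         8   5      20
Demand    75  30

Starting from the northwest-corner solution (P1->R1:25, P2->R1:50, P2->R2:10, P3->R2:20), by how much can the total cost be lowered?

Current plan cost = 25·7 + 50·6 + 10·5 + 20·5 = 625.
Optimal plan:
  P1→R2: 25 units
  P2→R1: 60 units
  P3→R1: 15 units
  P3→R2: 5 units
Optimal cost = 580.
Saving = 625 − 580 = 45.

45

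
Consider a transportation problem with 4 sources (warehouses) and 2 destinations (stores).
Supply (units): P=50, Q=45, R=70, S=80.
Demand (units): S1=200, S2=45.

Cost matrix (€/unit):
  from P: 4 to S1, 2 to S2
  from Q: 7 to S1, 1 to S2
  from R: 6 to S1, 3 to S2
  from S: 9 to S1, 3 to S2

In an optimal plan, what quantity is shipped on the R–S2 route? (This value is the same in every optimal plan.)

0

Optimal shipments:
  P→S1: 50 units
  Q→S1: 45 units
  R→S1: 70 units
  S→S1: 35 units
  S→S2: 45 units
Total cost = €1385.
The route R→S2 is not used.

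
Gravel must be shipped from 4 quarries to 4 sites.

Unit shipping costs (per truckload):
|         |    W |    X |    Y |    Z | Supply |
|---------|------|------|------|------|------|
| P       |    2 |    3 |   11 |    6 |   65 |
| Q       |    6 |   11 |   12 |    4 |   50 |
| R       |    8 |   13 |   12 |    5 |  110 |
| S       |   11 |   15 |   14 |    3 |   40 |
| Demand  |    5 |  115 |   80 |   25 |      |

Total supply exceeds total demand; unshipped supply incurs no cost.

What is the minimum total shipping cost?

1820

One minimum-cost allocation:
  P to X: 65 × 3 = 195
  Q to X: 50 × 11 = 550
  R to W: 5 × 8 = 40
  R to Y: 80 × 12 = 960
  S to Z: 25 × 3 = 75
Total = 195 + 550 + 40 + 960 + 75 = 1820.
(Supply check: P ships 65; Q ships 50; R ships 85; S ships 25.)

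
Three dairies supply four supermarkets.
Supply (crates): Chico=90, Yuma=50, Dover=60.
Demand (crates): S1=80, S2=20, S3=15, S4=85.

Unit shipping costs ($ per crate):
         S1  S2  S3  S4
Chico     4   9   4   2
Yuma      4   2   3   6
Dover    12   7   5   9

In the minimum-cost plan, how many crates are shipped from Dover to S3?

The minimum-cost plan:
  Chico to S1: 30 crates
  Chico to S4: 60 crates
  Yuma to S1: 50 crates
  Dover to S2: 20 crates
  Dover to S3: 15 crates
  Dover to S4: 25 crates
Total cost = $880.
So Dover→S3 carries 15 crates.

15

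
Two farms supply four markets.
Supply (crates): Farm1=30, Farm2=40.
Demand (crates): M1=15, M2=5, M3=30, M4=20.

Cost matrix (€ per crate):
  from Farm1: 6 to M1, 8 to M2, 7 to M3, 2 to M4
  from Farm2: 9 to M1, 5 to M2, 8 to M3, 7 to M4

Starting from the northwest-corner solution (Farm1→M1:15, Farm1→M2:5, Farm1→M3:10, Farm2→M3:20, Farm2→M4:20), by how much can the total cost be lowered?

Current plan cost = 15·6 + 5·8 + 10·7 + 20·8 + 20·7 = €500.
Optimal plan:
  Farm1->M1: 10 crates
  Farm1->M4: 20 crates
  Farm2->M1: 5 crates
  Farm2->M2: 5 crates
  Farm2->M3: 30 crates
Optimal cost = €410.
Saving = 500 − 410 = €90.

90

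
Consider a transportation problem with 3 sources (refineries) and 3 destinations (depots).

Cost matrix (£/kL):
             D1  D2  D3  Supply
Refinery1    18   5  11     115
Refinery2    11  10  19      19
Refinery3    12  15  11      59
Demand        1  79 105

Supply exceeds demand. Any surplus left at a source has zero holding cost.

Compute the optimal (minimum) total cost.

One minimum-cost allocation:
  Refinery1→D2: 69 × £5 = £345
  Refinery1→D3: 46 × £11 = £506
  Refinery2→D1: 1 × £11 = £11
  Refinery2→D2: 10 × £10 = £100
  Refinery3→D3: 59 × £11 = £649
Total = 345 + 506 + 11 + 100 + 649 = £1611.
(Supply check: Refinery1 ships 115; Refinery2 ships 11; Refinery3 ships 59.)

1611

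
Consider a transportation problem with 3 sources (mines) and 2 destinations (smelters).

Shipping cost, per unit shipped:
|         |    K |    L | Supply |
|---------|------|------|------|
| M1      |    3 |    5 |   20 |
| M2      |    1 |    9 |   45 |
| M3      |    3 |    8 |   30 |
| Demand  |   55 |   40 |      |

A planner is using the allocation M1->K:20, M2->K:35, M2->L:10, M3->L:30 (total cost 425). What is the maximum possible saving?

Current plan cost = 20·3 + 35·1 + 10·9 + 30·8 = 425.
Optimal plan:
  M1 to L: 20 tons
  M2 to K: 45 tons
  M3 to K: 10 tons
  M3 to L: 20 tons
Optimal cost = 335.
Saving = 425 − 335 = 90.

90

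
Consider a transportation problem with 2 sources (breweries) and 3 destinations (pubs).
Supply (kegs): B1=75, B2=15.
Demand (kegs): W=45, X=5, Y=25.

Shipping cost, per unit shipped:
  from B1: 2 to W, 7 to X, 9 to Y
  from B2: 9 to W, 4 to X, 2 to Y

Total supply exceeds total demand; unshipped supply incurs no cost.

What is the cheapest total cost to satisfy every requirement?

One minimum-cost allocation:
  B1->W: 45 × 2 = 90
  B1->X: 5 × 7 = 35
  B1->Y: 10 × 9 = 90
  B2->Y: 15 × 2 = 30
Total = 90 + 35 + 90 + 30 = 245.
(Supply check: B1 ships 60; B2 ships 15.)

245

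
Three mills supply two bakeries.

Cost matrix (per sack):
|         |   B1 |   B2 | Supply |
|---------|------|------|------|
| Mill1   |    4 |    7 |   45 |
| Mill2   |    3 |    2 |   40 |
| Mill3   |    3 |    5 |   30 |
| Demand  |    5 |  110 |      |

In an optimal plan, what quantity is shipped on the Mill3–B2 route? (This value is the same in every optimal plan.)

30

The minimum-cost plan:
  Mill1->B1: 5 × 4 = 20
  Mill1->B2: 40 × 7 = 280
  Mill2->B2: 40 × 2 = 80
  Mill3->B2: 30 × 5 = 150
Total cost = 530.
So Mill3→B2 carries 30 sacks.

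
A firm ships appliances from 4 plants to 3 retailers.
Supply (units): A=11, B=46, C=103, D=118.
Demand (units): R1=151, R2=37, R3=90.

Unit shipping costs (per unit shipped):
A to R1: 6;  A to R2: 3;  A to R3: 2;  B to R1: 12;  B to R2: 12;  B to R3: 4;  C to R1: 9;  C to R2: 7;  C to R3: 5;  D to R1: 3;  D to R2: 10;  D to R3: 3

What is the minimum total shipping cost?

An optimal shipping plan:
  A to R2: 11 × 3 = 33
  B to R3: 46 × 4 = 184
  C to R1: 33 × 9 = 297
  C to R2: 26 × 7 = 182
  C to R3: 44 × 5 = 220
  D to R1: 118 × 3 = 354
Total = 33 + 184 + 297 + 182 + 220 + 354 = 1270.
(Supply check: A ships 11; B ships 46; C ships 103; D ships 118.)

1270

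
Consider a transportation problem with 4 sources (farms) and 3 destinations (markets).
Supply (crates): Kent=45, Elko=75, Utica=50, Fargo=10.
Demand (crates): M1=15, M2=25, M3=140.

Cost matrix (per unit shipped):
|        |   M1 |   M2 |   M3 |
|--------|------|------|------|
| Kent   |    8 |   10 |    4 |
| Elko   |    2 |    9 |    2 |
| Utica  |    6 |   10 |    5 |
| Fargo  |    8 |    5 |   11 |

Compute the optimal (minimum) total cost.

705

A cheapest plan:
  Kent–M3: 45 × 4 = 180
  Elko–M1: 15 × 2 = 30
  Elko–M3: 60 × 2 = 120
  Utica–M2: 15 × 10 = 150
  Utica–M3: 35 × 5 = 175
  Fargo–M2: 10 × 5 = 50
Total = 180 + 30 + 120 + 150 + 175 + 50 = 705.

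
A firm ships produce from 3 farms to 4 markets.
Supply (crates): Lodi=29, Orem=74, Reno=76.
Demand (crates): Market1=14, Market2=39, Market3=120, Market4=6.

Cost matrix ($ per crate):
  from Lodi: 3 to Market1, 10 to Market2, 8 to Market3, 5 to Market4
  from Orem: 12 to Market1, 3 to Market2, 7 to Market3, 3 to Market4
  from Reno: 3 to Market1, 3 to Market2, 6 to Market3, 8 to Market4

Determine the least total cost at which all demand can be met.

956

Optimal allocation:
  Lodi->Market1: 14 × $3 = $42
  Lodi->Market3: 15 × $8 = $120
  Orem->Market2: 39 × $3 = $117
  Orem->Market3: 29 × $7 = $203
  Orem->Market4: 6 × $3 = $18
  Reno->Market3: 76 × $6 = $456
Total = 42 + 120 + 117 + 203 + 18 + 456 = $956.
(Supply check: Lodi ships 29; Orem ships 74; Reno ships 76.)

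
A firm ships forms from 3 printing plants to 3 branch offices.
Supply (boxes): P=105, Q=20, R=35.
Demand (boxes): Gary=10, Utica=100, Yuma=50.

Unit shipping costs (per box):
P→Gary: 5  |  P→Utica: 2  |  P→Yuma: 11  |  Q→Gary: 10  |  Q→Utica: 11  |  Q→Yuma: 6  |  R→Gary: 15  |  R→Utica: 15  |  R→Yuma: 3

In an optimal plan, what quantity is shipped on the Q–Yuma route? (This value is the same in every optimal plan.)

15

The minimum-cost plan:
  P–Gary: 5 boxes
  P–Utica: 100 boxes
  Q–Gary: 5 boxes
  Q–Yuma: 15 boxes
  R–Yuma: 35 boxes
Total cost = 470.
So Q→Yuma carries 15 boxes.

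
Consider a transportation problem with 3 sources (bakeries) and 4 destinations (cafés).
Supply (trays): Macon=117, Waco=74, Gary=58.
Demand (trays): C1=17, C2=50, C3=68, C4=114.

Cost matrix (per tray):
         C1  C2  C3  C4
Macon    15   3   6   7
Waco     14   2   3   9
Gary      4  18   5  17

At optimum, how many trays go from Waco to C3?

Solving gives:
  Macon→C2: 3 × 3 = 9
  Macon→C4: 114 × 7 = 798
  Waco→C2: 47 × 2 = 94
  Waco→C3: 27 × 3 = 81
  Gary→C1: 17 × 4 = 68
  Gary→C3: 41 × 5 = 205
Total cost = 1255.
So Waco→C3 carries 27 trays.

27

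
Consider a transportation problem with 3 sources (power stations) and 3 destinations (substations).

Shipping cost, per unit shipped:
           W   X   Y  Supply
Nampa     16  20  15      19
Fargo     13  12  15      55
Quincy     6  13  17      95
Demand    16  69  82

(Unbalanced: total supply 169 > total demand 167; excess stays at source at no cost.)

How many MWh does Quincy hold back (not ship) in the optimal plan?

2

An optimal plan:
  Nampa to Y: 19 × 15 = 285
  Fargo to Y: 55 × 15 = 825
  Quincy to W: 16 × 6 = 96
  Quincy to X: 69 × 13 = 897
  Quincy to Y: 8 × 17 = 136
Total cost = 2239.
Quincy ships 93 of its 95, leaving 2.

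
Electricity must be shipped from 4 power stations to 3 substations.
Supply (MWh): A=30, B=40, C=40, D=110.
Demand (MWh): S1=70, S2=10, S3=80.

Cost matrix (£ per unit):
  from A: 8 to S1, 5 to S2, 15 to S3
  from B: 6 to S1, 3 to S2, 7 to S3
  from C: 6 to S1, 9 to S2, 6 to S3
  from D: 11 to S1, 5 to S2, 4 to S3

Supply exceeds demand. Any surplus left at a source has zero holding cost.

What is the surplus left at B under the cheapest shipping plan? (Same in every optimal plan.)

Minimum-cost shipments:
  B to S1: 30 MWh
  B to S2: 10 MWh
  C to S1: 40 MWh
  D to S3: 80 MWh
Total cost = £770.
B ships 40 of its 40, leaving 0.

0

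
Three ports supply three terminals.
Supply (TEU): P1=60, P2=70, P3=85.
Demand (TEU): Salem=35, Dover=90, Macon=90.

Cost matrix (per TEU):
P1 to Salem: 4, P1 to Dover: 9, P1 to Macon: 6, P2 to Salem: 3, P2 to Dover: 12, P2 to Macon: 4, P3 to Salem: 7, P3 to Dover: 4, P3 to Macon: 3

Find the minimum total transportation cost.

925

An optimal shipping plan:
  P1→Salem: 35 TEU
  P1→Dover: 5 TEU
  P1→Macon: 20 TEU
  P2→Macon: 70 TEU
  P3→Dover: 85 TEU
Total cost = 925.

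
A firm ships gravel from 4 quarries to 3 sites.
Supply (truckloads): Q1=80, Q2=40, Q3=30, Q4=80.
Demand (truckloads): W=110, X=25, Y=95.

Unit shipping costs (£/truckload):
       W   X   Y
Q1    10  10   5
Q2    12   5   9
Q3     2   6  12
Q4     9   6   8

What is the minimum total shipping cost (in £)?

1440

A cheapest plan:
  Q1->Y: 80 × £5 = £400
  Q2->X: 25 × £5 = £125
  Q2->Y: 15 × £9 = £135
  Q3->W: 30 × £2 = £60
  Q4->W: 80 × £9 = £720
Total = 400 + 125 + 135 + 60 + 720 = £1440.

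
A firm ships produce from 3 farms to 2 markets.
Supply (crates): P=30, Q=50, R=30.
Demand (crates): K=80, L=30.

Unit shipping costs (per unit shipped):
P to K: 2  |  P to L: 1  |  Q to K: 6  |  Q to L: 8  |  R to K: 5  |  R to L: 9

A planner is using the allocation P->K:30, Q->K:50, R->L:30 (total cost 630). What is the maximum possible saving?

Current plan cost = 30·2 + 50·6 + 30·9 = 630.
Optimal plan:
  P to L: 30 crates
  Q to K: 50 crates
  R to K: 30 crates
Optimal cost = 480.
Saving = 630 − 480 = 150.

150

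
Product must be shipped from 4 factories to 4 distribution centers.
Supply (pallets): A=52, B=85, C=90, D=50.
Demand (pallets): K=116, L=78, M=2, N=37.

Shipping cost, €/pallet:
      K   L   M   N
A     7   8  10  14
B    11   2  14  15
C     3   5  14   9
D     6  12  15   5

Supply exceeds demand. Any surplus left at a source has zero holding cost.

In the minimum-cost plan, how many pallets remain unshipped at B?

7

Minimum-cost shipments:
  A→K: 13 pallets
  A→M: 2 pallets
  B→L: 78 pallets
  C→K: 90 pallets
  D→K: 13 pallets
  D→N: 37 pallets
Total cost = €800.
B ships 78 of its 85, leaving 7.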